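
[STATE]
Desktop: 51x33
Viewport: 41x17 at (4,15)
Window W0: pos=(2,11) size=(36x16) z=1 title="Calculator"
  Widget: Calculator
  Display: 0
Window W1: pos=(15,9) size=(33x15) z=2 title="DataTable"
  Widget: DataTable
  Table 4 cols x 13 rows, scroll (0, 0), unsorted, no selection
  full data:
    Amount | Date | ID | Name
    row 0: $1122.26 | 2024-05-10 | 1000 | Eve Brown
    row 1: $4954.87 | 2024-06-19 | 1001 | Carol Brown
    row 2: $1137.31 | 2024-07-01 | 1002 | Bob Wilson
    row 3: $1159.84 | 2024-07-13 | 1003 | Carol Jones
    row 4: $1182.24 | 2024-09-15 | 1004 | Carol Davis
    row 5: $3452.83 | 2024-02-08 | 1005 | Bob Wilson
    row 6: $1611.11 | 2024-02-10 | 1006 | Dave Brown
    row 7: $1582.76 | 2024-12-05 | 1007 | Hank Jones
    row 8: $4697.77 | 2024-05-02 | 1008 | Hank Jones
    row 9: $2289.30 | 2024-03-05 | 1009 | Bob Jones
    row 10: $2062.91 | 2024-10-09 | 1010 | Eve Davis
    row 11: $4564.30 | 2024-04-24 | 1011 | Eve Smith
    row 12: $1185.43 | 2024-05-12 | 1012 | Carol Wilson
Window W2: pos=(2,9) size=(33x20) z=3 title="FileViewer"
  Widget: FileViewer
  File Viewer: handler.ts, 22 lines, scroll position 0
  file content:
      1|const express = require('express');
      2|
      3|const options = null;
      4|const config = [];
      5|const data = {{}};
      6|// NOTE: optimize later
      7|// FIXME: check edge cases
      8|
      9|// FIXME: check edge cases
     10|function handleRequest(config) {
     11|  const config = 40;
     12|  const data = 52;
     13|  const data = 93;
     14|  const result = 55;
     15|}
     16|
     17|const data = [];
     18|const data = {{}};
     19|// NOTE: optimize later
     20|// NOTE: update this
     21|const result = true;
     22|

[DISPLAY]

onst config = [];            ░┃│1001│Caro
onst data = {{}};            ░┃│1002│Bob 
/ NOTE: optimize later       ░┃│1003│Caro
/ FIXME: check edge cases    ░┃│1004│Caro
                             ░┃│1005│Bob 
/ FIXME: check edge cases    ░┃│1006│Dave
unction handleRequest(config)░┃│1007│Hank
 const config = 40;          ░┃│1008│Hank
 const data = 52;            ░┃━━━━━━━━━━
 const data = 93;            ░┃  ┃       
 const result = 55;          ░┃  ┃       
                             ░┃━━┛       
                             ▼┃          
━━━━━━━━━━━━━━━━━━━━━━━━━━━━━━┛          
                                         
                                         
                                         


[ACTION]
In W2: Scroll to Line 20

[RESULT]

unction handleRequest(config)░┃│1001│Caro
 const config = 40;          ░┃│1002│Bob 
 const data = 52;            ░┃│1003│Caro
 const data = 93;            ░┃│1004│Caro
 const result = 55;          ░┃│1005│Bob 
                             ░┃│1006│Dave
                             ░┃│1007│Hank
onst data = [];              ░┃│1008│Hank
onst data = {{}};            ░┃━━━━━━━━━━
/ NOTE: optimize later       ░┃  ┃       
/ NOTE: update this          ░┃  ┃       
onst result = true;          █┃━━┛       
                             ▼┃          
━━━━━━━━━━━━━━━━━━━━━━━━━━━━━━┛          
                                         
                                         
                                         


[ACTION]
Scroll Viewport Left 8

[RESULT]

  ┃function handleRequest(config)░┃│1001│
  ┃  const config = 40;          ░┃│1002│
  ┃  const data = 52;            ░┃│1003│
  ┃  const data = 93;            ░┃│1004│
  ┃  const result = 55;          ░┃│1005│
  ┃}                             ░┃│1006│
  ┃                              ░┃│1007│
  ┃const data = [];              ░┃│1008│
  ┃const data = {{}};            ░┃━━━━━━
  ┃// NOTE: optimize later       ░┃  ┃   
  ┃// NOTE: update this          ░┃  ┃   
  ┃const result = true;          █┃━━┛   
  ┃                              ▼┃      
  ┗━━━━━━━━━━━━━━━━━━━━━━━━━━━━━━━┛      
                                         
                                         
                                         


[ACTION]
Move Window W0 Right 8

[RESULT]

  ┃function handleRequest(config)░┃│1001│
  ┃  const config = 40;          ░┃│1002│
  ┃  const data = 52;            ░┃│1003│
  ┃  const data = 93;            ░┃│1004│
  ┃  const result = 55;          ░┃│1005│
  ┃}                             ░┃│1006│
  ┃                              ░┃│1007│
  ┃const data = [];              ░┃│1008│
  ┃const data = {{}};            ░┃━━━━━━
  ┃// NOTE: optimize later       ░┃      
  ┃// NOTE: update this          ░┃      
  ┃const result = true;          █┃━━━━━━
  ┃                              ▼┃      
  ┗━━━━━━━━━━━━━━━━━━━━━━━━━━━━━━━┛      
                                         
                                         
                                         


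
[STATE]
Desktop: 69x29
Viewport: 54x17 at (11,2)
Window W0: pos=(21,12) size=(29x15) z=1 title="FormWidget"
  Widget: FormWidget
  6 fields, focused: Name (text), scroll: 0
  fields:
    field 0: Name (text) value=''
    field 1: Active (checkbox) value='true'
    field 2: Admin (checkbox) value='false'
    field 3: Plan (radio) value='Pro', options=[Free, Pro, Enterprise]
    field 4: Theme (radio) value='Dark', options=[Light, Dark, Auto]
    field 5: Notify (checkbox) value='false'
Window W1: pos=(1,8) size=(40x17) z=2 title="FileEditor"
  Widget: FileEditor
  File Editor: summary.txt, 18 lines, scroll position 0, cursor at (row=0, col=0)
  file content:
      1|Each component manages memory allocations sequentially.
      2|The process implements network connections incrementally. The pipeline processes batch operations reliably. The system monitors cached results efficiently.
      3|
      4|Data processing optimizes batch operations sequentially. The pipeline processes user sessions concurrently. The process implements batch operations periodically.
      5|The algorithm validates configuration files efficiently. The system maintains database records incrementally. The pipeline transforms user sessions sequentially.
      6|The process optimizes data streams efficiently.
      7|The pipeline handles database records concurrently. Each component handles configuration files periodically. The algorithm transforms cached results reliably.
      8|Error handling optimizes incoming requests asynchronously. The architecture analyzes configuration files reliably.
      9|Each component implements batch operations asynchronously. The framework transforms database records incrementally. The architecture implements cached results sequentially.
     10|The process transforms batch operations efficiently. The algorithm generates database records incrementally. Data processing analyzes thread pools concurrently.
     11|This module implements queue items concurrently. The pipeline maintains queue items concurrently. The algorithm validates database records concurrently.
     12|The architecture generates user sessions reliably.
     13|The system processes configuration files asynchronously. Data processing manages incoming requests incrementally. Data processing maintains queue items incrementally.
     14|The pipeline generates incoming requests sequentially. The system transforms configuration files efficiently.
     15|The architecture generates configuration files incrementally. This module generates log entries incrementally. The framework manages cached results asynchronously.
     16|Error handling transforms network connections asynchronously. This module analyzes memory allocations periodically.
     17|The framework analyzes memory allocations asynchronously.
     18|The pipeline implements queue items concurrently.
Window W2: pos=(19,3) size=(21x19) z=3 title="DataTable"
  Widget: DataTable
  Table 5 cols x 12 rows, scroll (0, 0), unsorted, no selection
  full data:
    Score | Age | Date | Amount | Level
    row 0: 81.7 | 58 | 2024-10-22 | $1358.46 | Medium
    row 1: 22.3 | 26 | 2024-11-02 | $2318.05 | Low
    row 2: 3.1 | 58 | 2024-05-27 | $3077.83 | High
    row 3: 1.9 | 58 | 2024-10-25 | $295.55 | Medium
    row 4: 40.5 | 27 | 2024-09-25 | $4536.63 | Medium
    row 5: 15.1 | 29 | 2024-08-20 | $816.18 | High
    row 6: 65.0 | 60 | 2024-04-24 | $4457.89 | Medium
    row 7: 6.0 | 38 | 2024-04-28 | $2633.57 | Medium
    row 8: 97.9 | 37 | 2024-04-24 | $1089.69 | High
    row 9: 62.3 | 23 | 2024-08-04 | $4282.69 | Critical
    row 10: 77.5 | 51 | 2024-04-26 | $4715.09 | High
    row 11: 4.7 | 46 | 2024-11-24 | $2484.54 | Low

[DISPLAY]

                                                      
        ┏━━━━━━━━━━━━━━━━━━━┓                         
        ┃ DataTable         ┃                         
        ┠───────────────────┨                         
        ┃Score│Age│Date     ┃                         
        ┃─────┼───┼─────────┃                         
━━━━━━━━┃81.7 │58 │2024-10-2┃┓                        
or      ┃22.3 │26 │2024-11-0┃┃                        
────────┃3.1  │58 │2024-05-2┃┨                        
onent ma┃1.9  │58 │2024-10-2┃┃                        
ss imple┃40.5 │27 │2024-09-2┃┃━━━━━━━━┓               
        ┃15.1 │29 │2024-08-2┃┃        ┃               
essing o┃65.0 │60 │2024-04-2┃┃────────┨               
ithm val┃6.0  │38 │2024-04-2┃┃       ]┃               
ss optim┃97.9 │37 │2024-04-2┃┃        ┃               
ine hand┃62.3 │23 │2024-08-0┃┃        ┃               
dling op┃77.5 │51 │2024-04-2┃┃ree  (●)┃               


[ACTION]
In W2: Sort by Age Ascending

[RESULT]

                                                      
        ┏━━━━━━━━━━━━━━━━━━━┓                         
        ┃ DataTable         ┃                         
        ┠───────────────────┨                         
        ┃Score│Ag▲│Date     ┃                         
        ┃─────┼───┼─────────┃                         
━━━━━━━━┃62.3 │23 │2024-08-0┃┓                        
or      ┃22.3 │26 │2024-11-0┃┃                        
────────┃40.5 │27 │2024-09-2┃┨                        
onent ma┃15.1 │29 │2024-08-2┃┃                        
ss imple┃97.9 │37 │2024-04-2┃┃━━━━━━━━┓               
        ┃6.0  │38 │2024-04-2┃┃        ┃               
essing o┃4.7  │46 │2024-11-2┃┃────────┨               
ithm val┃77.5 │51 │2024-04-2┃┃       ]┃               
ss optim┃81.7 │58 │2024-10-2┃┃        ┃               
ine hand┃3.1  │58 │2024-05-2┃┃        ┃               
dling op┃1.9  │58 │2024-10-2┃┃ree  (●)┃               


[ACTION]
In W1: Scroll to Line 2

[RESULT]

                                                      
        ┏━━━━━━━━━━━━━━━━━━━┓                         
        ┃ DataTable         ┃                         
        ┠───────────────────┨                         
        ┃Score│Ag▲│Date     ┃                         
        ┃─────┼───┼─────────┃                         
━━━━━━━━┃62.3 │23 │2024-08-0┃┓                        
or      ┃22.3 │26 │2024-11-0┃┃                        
────────┃40.5 │27 │2024-09-2┃┨                        
ss imple┃15.1 │29 │2024-08-2┃┃                        
        ┃97.9 │37 │2024-04-2┃┃━━━━━━━━┓               
essing o┃6.0  │38 │2024-04-2┃┃        ┃               
ithm val┃4.7  │46 │2024-11-2┃┃────────┨               
ss optim┃77.5 │51 │2024-04-2┃┃       ]┃               
ine hand┃81.7 │58 │2024-10-2┃┃        ┃               
dling op┃3.1  │58 │2024-05-2┃┃        ┃               
onent im┃1.9  │58 │2024-10-2┃┃ree  (●)┃               


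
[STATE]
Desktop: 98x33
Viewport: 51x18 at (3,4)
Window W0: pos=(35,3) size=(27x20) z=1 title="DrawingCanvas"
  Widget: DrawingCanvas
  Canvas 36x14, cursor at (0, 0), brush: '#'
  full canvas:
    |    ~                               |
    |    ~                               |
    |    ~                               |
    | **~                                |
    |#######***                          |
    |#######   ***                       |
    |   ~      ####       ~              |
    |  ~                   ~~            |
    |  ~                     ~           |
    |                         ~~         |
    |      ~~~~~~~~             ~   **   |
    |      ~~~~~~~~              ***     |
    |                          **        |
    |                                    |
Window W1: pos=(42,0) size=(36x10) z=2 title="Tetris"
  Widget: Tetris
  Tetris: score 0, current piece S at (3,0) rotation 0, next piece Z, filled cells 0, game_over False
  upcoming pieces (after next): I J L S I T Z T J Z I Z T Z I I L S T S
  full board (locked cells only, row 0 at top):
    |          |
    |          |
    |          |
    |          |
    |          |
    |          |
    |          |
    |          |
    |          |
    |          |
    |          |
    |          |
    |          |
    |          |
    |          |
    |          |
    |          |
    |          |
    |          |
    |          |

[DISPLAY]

                                ┃ Drawi┃          │
                                ┠──────┃          │
                                ┃+   ~ ┃          │
                                ┃    ~ ┃          │
                                ┃    ~ ┃          │
                                ┃ **~  ┗━━━━━━━━━━━
                                ┃#######***        
                                ┃#######   ***     
                                ┃   ~      ####    
                                ┃  ~               
                                ┃  ~               
                                ┃                  
                                ┃      ~~~~~~~~    
                                ┃      ~~~~~~~~    
                                ┃                  
                                ┃                  
                                ┃                  
                                ┃                  


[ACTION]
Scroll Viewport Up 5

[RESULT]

                                       ┏━━━━━━━━━━━
                                       ┃ Tetris    
                                       ┠───────────
                                ┏━━━━━━┃          │
                                ┃ Drawi┃          │
                                ┠──────┃          │
                                ┃+   ~ ┃          │
                                ┃    ~ ┃          │
                                ┃    ~ ┃          │
                                ┃ **~  ┗━━━━━━━━━━━
                                ┃#######***        
                                ┃#######   ***     
                                ┃   ~      ####    
                                ┃  ~               
                                ┃  ~               
                                ┃                  
                                ┃      ~~~~~~~~    
                                ┃      ~~~~~~~~    


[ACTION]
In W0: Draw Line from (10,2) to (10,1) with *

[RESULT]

                                       ┏━━━━━━━━━━━
                                       ┃ Tetris    
                                       ┠───────────
                                ┏━━━━━━┃          │
                                ┃ Drawi┃          │
                                ┠──────┃          │
                                ┃+   ~ ┃          │
                                ┃    ~ ┃          │
                                ┃    ~ ┃          │
                                ┃ **~  ┗━━━━━━━━━━━
                                ┃#######***        
                                ┃#######   ***     
                                ┃   ~      ####    
                                ┃  ~               
                                ┃  ~               
                                ┃                  
                                ┃ **   ~~~~~~~~    
                                ┃      ~~~~~~~~    


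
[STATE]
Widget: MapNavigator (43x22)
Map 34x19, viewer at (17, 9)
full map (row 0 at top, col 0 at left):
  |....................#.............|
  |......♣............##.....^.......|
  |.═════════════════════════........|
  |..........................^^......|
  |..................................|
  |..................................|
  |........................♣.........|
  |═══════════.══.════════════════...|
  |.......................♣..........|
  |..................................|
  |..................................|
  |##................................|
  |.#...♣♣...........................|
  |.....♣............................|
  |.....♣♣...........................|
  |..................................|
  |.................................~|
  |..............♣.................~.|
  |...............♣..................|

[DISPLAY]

                                           
                                           
    ....................#.............     
    ......♣............##.....^.......     
    .═════════════════════════........     
    ..........................^^......     
    ..................................     
    ..................................     
    ........................♣.........     
    ═══════════.══.════════════════...     
    .......................♣..........     
    .................@................     
    ..................................     
    ##................................     
    .#...♣♣...........................     
    .....♣............................     
    .....♣♣...........................     
    ..................................     
    .................................~     
    ..............♣.................~.     
    ...............♣..................     
                                           


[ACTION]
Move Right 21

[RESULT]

                                           
                                           
........#.............                     
.......##.....^.......                     
══════════════........                     
..............^^......                     
......................                     
......................                     
............♣.........                     
══.════════════════...                     
...........♣..........                     
.....................@                     
......................                     
......................                     
......................                     
......................                     
......................                     
......................                     
.....................~                     
..♣.................~.                     
...♣..................                     
                                           


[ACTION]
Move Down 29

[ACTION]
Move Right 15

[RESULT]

══.════════════════...                     
...........♣..........                     
......................                     
......................                     
......................                     
......................                     
......................                     
......................                     
......................                     
.....................~                     
..♣.................~.                     
...♣.................@                     
                                           
                                           
                                           
                                           
                                           
                                           
                                           
                                           
                                           
                                           


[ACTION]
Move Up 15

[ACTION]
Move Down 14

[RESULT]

............♣.........                     
══.════════════════...                     
...........♣..........                     
......................                     
......................                     
......................                     
......................                     
......................                     
......................                     
......................                     
.....................~                     
..♣.................~@                     
...♣..................                     
                                           
                                           
                                           
                                           
                                           
                                           
                                           
                                           
                                           


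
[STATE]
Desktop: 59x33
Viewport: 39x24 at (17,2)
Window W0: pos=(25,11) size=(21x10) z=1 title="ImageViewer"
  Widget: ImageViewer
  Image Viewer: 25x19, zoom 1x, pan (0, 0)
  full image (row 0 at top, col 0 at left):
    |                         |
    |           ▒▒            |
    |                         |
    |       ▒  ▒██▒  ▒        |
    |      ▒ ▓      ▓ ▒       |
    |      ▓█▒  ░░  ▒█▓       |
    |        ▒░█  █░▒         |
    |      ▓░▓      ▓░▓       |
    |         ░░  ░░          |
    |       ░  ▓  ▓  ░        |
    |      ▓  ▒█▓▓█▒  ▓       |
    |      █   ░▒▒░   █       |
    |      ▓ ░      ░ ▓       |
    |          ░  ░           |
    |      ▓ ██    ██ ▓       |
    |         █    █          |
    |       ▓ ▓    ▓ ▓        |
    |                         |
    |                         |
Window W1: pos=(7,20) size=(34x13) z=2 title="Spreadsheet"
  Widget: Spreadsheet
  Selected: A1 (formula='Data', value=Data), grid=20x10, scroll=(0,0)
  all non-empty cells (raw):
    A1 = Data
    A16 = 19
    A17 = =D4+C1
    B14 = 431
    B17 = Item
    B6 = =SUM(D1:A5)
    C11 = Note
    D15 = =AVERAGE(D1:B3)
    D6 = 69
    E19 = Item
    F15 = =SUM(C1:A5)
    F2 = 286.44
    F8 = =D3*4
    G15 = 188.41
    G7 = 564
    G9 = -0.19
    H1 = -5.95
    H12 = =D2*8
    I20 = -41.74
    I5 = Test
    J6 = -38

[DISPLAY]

                                       
                                       
                                       
                                       
                                       
                                       
                                       
                                       
                                       
        ┏━━━━━━━━━━━━━━━━━━━┓          
        ┃ ImageViewer       ┃          
        ┠───────────────────┨          
        ┃                   ┃          
        ┃           ▒▒      ┃          
        ┃                   ┃          
        ┃       ▒  ▒██▒  ▒  ┃          
        ┃      ▒ ▓      ▓ ▒ ┃          
        ┃      ▓█▒  ░░  ▒█▓ ┃          
━━━━━━━━━━━━━━━━━━━━━━━┓━━━━┛          
eet                    ┃               
───────────────────────┨               
                       ┃               
      B       C       D┃               
-----------------------┃               


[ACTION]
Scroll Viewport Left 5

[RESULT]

                                       
                                       
                                       
                                       
                                       
                                       
                                       
                                       
                                       
             ┏━━━━━━━━━━━━━━━━━━━┓     
             ┃ ImageViewer       ┃     
             ┠───────────────────┨     
             ┃                   ┃     
             ┃           ▒▒      ┃     
             ┃                   ┃     
             ┃       ▒  ▒██▒  ▒  ┃     
             ┃      ▒ ▓      ▓ ▒ ┃     
             ┃      ▓█▒  ░░  ▒█▓ ┃     
━━━━━━━━━━━━━━━━━━━━━━━━━━━━┓━━━━┛     
eadsheet                    ┃          
────────────────────────────┨          
Data                        ┃          
   A       B       C       D┃          
----------------------------┃          


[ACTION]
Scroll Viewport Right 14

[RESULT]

                                       
                                       
                                       
                                       
                                       
                                       
                                       
                                       
                                       
     ┏━━━━━━━━━━━━━━━━━━━┓             
     ┃ ImageViewer       ┃             
     ┠───────────────────┨             
     ┃                   ┃             
     ┃           ▒▒      ┃             
     ┃                   ┃             
     ┃       ▒  ▒██▒  ▒  ┃             
     ┃      ▒ ▓      ▓ ▒ ┃             
     ┃      ▓█▒  ░░  ▒█▓ ┃             
━━━━━━━━━━━━━━━━━━━━┓━━━━┛             
                    ┃                  
────────────────────┨                  
                    ┃                  
   B       C       D┃                  
--------------------┃                  


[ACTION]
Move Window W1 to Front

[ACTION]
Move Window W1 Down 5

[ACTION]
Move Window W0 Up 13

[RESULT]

     ┠───────────────────┨             
     ┃                   ┃             
     ┃           ▒▒      ┃             
     ┃                   ┃             
     ┃       ▒  ▒██▒  ▒  ┃             
     ┃      ▒ ▓      ▓ ▒ ┃             
     ┃      ▓█▒  ░░  ▒█▓ ┃             
     ┗━━━━━━━━━━━━━━━━━━━┛             
                                       
                                       
                                       
                                       
                                       
                                       
                                       
                                       
                                       
                                       
━━━━━━━━━━━━━━━━━━━━┓                  
                    ┃                  
────────────────────┨                  
                    ┃                  
   B       C       D┃                  
--------------------┃                  


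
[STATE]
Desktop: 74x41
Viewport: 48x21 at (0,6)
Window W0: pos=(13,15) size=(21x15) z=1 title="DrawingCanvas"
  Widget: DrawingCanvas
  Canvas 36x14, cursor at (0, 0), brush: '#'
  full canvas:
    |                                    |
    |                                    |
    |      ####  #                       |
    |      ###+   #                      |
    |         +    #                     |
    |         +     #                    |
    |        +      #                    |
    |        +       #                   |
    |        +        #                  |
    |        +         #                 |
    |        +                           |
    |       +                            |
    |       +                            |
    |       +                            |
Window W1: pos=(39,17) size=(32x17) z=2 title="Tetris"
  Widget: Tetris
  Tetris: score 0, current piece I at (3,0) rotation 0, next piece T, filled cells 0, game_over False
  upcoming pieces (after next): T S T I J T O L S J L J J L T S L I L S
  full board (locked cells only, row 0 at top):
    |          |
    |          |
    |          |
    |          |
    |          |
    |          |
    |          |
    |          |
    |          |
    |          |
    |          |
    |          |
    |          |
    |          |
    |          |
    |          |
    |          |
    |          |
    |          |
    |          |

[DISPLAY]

                                                
                                                
                                                
                                                
                                                
                                                
                                                
                                                
                                                
             ┏━━━━━━━━━━━━━━━━━━━┓              
             ┃ DrawingCanvas     ┃              
             ┠───────────────────┨     ┏━━━━━━━━
             ┃+                  ┃     ┃ Tetris 
             ┃                   ┃     ┠────────
             ┃      ####  #      ┃     ┃        
             ┃      ###+   #     ┃     ┃        
             ┃         +    #    ┃     ┃        
             ┃         +     #   ┃     ┃        
             ┃        +      #   ┃     ┃        
             ┃        +       #  ┃     ┃        
             ┃        +        # ┃     ┃        


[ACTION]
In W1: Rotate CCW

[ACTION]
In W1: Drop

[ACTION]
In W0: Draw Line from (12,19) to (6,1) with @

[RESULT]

                                                
                                                
                                                
                                                
                                                
                                                
                                                
                                                
                                                
             ┏━━━━━━━━━━━━━━━━━━━┓              
             ┃ DrawingCanvas     ┃              
             ┠───────────────────┨     ┏━━━━━━━━
             ┃+                  ┃     ┃ Tetris 
             ┃                   ┃     ┠────────
             ┃      ####  #      ┃     ┃        
             ┃      ###+   #     ┃     ┃        
             ┃         +    #    ┃     ┃        
             ┃         +     #   ┃     ┃        
             ┃ @@     +      #   ┃     ┃        
             ┃   @@@  +       #  ┃     ┃        
             ┃      @@@        # ┃     ┃        


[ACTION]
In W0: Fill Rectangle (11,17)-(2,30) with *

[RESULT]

                                                
                                                
                                                
                                                
                                                
                                                
                                                
                                                
                                                
             ┏━━━━━━━━━━━━━━━━━━━┓              
             ┃ DrawingCanvas     ┃              
             ┠───────────────────┨     ┏━━━━━━━━
             ┃+                  ┃     ┃ Tetris 
             ┃                   ┃     ┠────────
             ┃      ####  #    **┃     ┃        
             ┃      ###+   #   **┃     ┃        
             ┃         +    #  **┃     ┃        
             ┃         +     # **┃     ┃        
             ┃ @@     +      # **┃     ┃        
             ┃   @@@  +       #**┃     ┃        
             ┃      @@@        **┃     ┃        


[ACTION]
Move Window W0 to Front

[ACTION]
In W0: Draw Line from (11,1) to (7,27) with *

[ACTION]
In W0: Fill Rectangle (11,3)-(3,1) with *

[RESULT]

                                                
                                                
                                                
                                                
                                                
                                                
                                                
                                                
                                                
             ┏━━━━━━━━━━━━━━━━━━━┓              
             ┃ DrawingCanvas     ┃              
             ┠───────────────────┨     ┏━━━━━━━━
             ┃+                  ┃     ┃ Tetris 
             ┃                   ┃     ┠────────
             ┃      ####  #    **┃     ┃        
             ┃ ***  ###+   #   **┃     ┃        
             ┃ ***     +    #  **┃     ┃        
             ┃ ***     +     # **┃     ┃        
             ┃ ***    +      # **┃     ┃        
             ┃ ***@@  +       #**┃     ┃        
             ┃ ***  @@@        **┃     ┃        


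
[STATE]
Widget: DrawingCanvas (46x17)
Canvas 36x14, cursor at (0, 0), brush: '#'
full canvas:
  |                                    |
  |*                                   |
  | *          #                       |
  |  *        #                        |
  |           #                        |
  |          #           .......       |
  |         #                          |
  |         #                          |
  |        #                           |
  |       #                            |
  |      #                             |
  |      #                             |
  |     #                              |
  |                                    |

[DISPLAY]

+                                             
*                                             
 *          #                                 
  *        #                                  
           #                                  
          #           .......                 
         #                                    
         #                                    
        #                                     
       #                                      
      #                                       
      #                                       
     #                                        
                                              
                                              
                                              
                                              


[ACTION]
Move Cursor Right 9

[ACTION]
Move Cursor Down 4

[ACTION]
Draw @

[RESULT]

                                              
*                                             
 *          #                                 
  *        #                                  
         @ #                                  
          #           .......                 
         #                                    
         #                                    
        #                                     
       #                                      
      #                                       
      #                                       
     #                                        
                                              
                                              
                                              
                                              


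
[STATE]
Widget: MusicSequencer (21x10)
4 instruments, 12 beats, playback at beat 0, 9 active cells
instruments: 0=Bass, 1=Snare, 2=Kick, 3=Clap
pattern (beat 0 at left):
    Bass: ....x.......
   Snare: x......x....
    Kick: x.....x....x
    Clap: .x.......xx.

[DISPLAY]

      ▼12345678901   
  Bass····█·······   
 Snare█······█····   
  Kick█·····█····█   
  Clap·█·······██·   
                     
                     
                     
                     
                     


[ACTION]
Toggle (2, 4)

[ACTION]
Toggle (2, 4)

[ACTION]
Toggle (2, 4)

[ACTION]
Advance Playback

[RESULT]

      0▼2345678901   
  Bass····█·······   
 Snare█······█····   
  Kick█···█·█····█   
  Clap·█·······██·   
                     
                     
                     
                     
                     


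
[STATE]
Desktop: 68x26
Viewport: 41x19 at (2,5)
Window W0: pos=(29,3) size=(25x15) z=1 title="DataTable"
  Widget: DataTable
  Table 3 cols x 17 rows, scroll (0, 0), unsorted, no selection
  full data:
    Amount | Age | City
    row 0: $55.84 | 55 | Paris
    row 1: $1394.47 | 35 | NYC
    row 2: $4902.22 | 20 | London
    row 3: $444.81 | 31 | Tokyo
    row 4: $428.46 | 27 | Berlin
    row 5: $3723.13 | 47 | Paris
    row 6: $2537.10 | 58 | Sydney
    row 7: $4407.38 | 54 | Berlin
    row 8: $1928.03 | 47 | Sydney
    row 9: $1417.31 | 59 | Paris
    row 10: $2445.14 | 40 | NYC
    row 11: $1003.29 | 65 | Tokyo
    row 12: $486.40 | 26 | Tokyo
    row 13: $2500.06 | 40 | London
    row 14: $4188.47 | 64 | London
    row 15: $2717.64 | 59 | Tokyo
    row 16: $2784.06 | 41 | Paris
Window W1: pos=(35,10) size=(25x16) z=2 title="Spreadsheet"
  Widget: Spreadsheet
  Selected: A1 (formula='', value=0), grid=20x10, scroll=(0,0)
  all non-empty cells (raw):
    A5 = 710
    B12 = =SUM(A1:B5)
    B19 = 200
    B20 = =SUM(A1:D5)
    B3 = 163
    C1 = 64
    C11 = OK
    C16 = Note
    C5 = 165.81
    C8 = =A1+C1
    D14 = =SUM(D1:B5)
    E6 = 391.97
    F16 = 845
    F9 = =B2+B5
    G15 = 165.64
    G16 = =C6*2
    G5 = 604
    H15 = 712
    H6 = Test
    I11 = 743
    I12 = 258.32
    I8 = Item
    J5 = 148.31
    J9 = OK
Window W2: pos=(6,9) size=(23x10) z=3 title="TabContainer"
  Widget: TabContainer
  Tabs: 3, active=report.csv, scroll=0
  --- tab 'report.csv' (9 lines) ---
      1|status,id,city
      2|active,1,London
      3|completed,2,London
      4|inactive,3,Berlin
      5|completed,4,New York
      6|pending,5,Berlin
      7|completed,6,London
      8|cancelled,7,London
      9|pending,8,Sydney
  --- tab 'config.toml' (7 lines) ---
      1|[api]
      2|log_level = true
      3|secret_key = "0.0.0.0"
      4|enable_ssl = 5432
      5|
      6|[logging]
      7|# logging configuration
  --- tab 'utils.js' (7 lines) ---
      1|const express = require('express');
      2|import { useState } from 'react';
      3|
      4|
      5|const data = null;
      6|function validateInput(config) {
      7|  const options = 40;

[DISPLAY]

                           ┠─────────────
                           ┃Amount  │Age│
                           ┃────────┼───┼
                           ┃$55.84  │55 │
    ┏━━━━━━━━━━━━━━━━━━━━━┓┃$1394.47│35 │
    ┃ TabContainer        ┃┃$4902┏━━━━━━━
    ┠─────────────────────┨┃$444.┃ Spread
    ┃[report.csv]│ config.┃┃$428.┠───────
    ┃─────────────────────┃┃$3723┃A1:    
    ┃status,id,city       ┃┃$2537┃       
    ┃active,1,London      ┃┃$4407┃-------
    ┃completed,2,London   ┃┃$1928┃  1    
    ┃inactive,3,Berlin    ┃┗━━━━━┃  2    
    ┗━━━━━━━━━━━━━━━━━━━━━┛      ┃  3    
                                 ┃  4    
                                 ┃  5    
                                 ┃  6    
                                 ┃  7    
                                 ┃  8    


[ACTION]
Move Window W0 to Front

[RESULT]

                           ┠─────────────
                           ┃Amount  │Age│
                           ┃────────┼───┼
                           ┃$55.84  │55 │
    ┏━━━━━━━━━━━━━━━━━━━━━┓┃$1394.47│35 │
    ┃ TabContainer        ┃┃$4902.22│20 │
    ┠─────────────────────┨┃$444.81 │31 │
    ┃[report.csv]│ config.┃┃$428.46 │27 │
    ┃─────────────────────┃┃$3723.13│47 │
    ┃status,id,city       ┃┃$2537.10│58 │
    ┃active,1,London      ┃┃$4407.38│54 │
    ┃completed,2,London   ┃┃$1928.03│47 │
    ┃inactive,3,Berlin    ┃┗━━━━━━━━━━━━━
    ┗━━━━━━━━━━━━━━━━━━━━━┛      ┃  3    
                                 ┃  4    
                                 ┃  5    
                                 ┃  6    
                                 ┃  7    
                                 ┃  8    


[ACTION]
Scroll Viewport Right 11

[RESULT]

                ┠───────────────────────┨
                ┃Amount  │Age│City      ┃
                ┃────────┼───┼──────    ┃
                ┃$55.84  │55 │Paris     ┃
━━━━━━━━━━━━━━━┓┃$1394.47│35 │NYC       ┃
ntainer        ┃┃$4902.22│20 │London    ┃
───────────────┨┃$444.81 │31 │Tokyo     ┃
t.csv]│ config.┃┃$428.46 │27 │Berlin    ┃
───────────────┃┃$3723.13│47 │Paris     ┃
,id,city       ┃┃$2537.10│58 │Sydney    ┃
,1,London      ┃┃$4407.38│54 │Berlin    ┃
ted,2,London   ┃┃$1928.03│47 │Sydney    ┃
ve,3,Berlin    ┃┗━━━━━━━━━━━━━━━━━━━━━━━┛
━━━━━━━━━━━━━━━┛      ┃  3        0     1
                      ┃  4        0      
                      ┃  5      710      
                      ┃  6        0      
                      ┃  7        0      
                      ┃  8        0      


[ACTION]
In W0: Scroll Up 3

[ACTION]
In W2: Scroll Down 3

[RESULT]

                ┠───────────────────────┨
                ┃Amount  │Age│City      ┃
                ┃────────┼───┼──────    ┃
                ┃$55.84  │55 │Paris     ┃
━━━━━━━━━━━━━━━┓┃$1394.47│35 │NYC       ┃
ntainer        ┃┃$4902.22│20 │London    ┃
───────────────┨┃$444.81 │31 │Tokyo     ┃
t.csv]│ config.┃┃$428.46 │27 │Berlin    ┃
───────────────┃┃$3723.13│47 │Paris     ┃
ve,3,Berlin    ┃┃$2537.10│58 │Sydney    ┃
ted,4,New York ┃┃$4407.38│54 │Berlin    ┃
g,5,Berlin     ┃┃$1928.03│47 │Sydney    ┃
ted,6,London   ┃┗━━━━━━━━━━━━━━━━━━━━━━━┛
━━━━━━━━━━━━━━━┛      ┃  3        0     1
                      ┃  4        0      
                      ┃  5      710      
                      ┃  6        0      
                      ┃  7        0      
                      ┃  8        0      
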